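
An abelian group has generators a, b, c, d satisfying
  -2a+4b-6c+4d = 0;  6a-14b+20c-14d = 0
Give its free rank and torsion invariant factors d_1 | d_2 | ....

rank_ℚ(R)=2; free=4−2=2
SNF(R) diag = [2, 2] → torsion [2, 2]

Answer: M ≅ ℤ^2 ⊕ ℤ/2 ⊕ ℤ/2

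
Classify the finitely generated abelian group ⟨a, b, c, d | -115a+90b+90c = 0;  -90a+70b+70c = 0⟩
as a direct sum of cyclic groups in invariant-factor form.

Answer: M ≅ ℤ^2 ⊕ ℤ/5 ⊕ ℤ/10

Derivation:
rank_ℚ(R)=2; free=4−2=2
SNF(R) diag = [5, 10] → torsion [5, 10]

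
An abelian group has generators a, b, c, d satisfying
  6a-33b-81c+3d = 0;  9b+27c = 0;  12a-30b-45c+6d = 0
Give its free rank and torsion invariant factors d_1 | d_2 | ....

rank_ℚ(R)=3; free=4−3=1
SNF(R) diag = [3, 9, 9] → torsion [3, 9, 9]

Answer: M ≅ ℤ^1 ⊕ ℤ/3 ⊕ ℤ/9 ⊕ ℤ/9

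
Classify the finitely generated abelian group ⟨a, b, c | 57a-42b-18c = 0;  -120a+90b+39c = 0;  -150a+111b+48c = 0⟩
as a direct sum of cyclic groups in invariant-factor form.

Answer: M ≅ ℤ/3 ⊕ ℤ/3 ⊕ ℤ/3

Derivation:
rank_ℚ(R)=3; free=3−3=0
SNF(R) diag = [3, 3, 3] → torsion [3, 3, 3]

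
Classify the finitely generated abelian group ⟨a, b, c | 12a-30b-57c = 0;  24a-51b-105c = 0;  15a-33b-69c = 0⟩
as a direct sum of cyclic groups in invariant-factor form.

rank_ℚ(R)=3; free=3−3=0
SNF(R) diag = [3, 9, 9] → torsion [3, 9, 9]

Answer: M ≅ ℤ/3 ⊕ ℤ/9 ⊕ ℤ/9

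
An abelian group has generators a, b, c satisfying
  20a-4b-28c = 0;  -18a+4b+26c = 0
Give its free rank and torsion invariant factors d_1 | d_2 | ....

rank_ℚ(R)=2; free=3−2=1
SNF(R) diag = [2, 4] → torsion [2, 4]

Answer: M ≅ ℤ^1 ⊕ ℤ/2 ⊕ ℤ/4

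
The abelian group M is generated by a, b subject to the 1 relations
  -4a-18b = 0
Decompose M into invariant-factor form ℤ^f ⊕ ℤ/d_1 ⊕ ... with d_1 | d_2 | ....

Answer: M ≅ ℤ^1 ⊕ ℤ/2

Derivation:
rank_ℚ(R)=1; free=2−1=1
SNF(R) diag = [2] → torsion [2]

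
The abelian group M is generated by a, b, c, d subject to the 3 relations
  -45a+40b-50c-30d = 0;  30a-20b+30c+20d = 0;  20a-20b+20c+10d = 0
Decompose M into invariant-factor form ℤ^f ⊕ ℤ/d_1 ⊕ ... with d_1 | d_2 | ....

Answer: M ≅ ℤ^1 ⊕ ℤ/5 ⊕ ℤ/10 ⊕ ℤ/10

Derivation:
rank_ℚ(R)=3; free=4−3=1
SNF(R) diag = [5, 10, 10] → torsion [5, 10, 10]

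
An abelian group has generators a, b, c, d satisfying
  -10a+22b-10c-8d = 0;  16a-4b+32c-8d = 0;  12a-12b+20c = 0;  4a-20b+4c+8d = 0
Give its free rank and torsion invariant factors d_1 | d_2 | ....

rank_ℚ(R)=4; free=4−4=0
SNF(R) diag = [2, 4, 8, 8] → torsion [2, 4, 8, 8]

Answer: M ≅ ℤ/2 ⊕ ℤ/4 ⊕ ℤ/8 ⊕ ℤ/8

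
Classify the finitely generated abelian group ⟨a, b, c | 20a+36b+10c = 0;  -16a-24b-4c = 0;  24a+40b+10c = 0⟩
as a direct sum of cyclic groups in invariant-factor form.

rank_ℚ(R)=3; free=3−3=0
SNF(R) diag = [2, 4, 8] → torsion [2, 4, 8]

Answer: M ≅ ℤ/2 ⊕ ℤ/4 ⊕ ℤ/8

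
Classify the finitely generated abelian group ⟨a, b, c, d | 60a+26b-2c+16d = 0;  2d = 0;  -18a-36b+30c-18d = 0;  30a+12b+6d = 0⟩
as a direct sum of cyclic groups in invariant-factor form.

Answer: M ≅ ℤ/2 ⊕ ℤ/2 ⊕ ℤ/6 ⊕ ℤ/6

Derivation:
rank_ℚ(R)=4; free=4−4=0
SNF(R) diag = [2, 2, 6, 6] → torsion [2, 2, 6, 6]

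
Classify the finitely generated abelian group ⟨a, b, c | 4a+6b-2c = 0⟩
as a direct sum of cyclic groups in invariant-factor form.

Answer: M ≅ ℤ^2 ⊕ ℤ/2

Derivation:
rank_ℚ(R)=1; free=3−1=2
SNF(R) diag = [2] → torsion [2]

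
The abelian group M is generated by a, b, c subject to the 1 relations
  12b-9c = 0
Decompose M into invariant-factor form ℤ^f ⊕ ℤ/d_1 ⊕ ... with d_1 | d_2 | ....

rank_ℚ(R)=1; free=3−1=2
SNF(R) diag = [3] → torsion [3]

Answer: M ≅ ℤ^2 ⊕ ℤ/3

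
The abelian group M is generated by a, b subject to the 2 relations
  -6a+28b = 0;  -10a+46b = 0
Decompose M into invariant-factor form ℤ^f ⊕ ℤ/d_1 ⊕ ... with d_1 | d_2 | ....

rank_ℚ(R)=2; free=2−2=0
SNF(R) diag = [2, 2] → torsion [2, 2]

Answer: M ≅ ℤ/2 ⊕ ℤ/2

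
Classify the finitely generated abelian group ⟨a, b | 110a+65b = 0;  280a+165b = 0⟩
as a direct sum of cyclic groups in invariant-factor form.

rank_ℚ(R)=2; free=2−2=0
SNF(R) diag = [5, 10] → torsion [5, 10]

Answer: M ≅ ℤ/5 ⊕ ℤ/10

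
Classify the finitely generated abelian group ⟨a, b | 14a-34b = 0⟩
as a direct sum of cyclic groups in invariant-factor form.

rank_ℚ(R)=1; free=2−1=1
SNF(R) diag = [2] → torsion [2]

Answer: M ≅ ℤ^1 ⊕ ℤ/2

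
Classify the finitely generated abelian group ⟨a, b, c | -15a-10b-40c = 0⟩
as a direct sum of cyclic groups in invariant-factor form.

Answer: M ≅ ℤ^2 ⊕ ℤ/5

Derivation:
rank_ℚ(R)=1; free=3−1=2
SNF(R) diag = [5] → torsion [5]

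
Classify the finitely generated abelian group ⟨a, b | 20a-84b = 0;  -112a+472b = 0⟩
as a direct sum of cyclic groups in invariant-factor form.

rank_ℚ(R)=2; free=2−2=0
SNF(R) diag = [4, 8] → torsion [4, 8]

Answer: M ≅ ℤ/4 ⊕ ℤ/8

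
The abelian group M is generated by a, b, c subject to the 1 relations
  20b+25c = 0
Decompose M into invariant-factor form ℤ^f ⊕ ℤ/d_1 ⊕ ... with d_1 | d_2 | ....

Answer: M ≅ ℤ^2 ⊕ ℤ/5

Derivation:
rank_ℚ(R)=1; free=3−1=2
SNF(R) diag = [5] → torsion [5]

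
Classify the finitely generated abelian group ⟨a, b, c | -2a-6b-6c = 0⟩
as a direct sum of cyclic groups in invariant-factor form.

Answer: M ≅ ℤ^2 ⊕ ℤ/2

Derivation:
rank_ℚ(R)=1; free=3−1=2
SNF(R) diag = [2] → torsion [2]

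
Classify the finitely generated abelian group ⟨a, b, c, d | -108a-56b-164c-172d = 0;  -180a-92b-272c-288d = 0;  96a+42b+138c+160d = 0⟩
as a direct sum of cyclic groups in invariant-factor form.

Answer: M ≅ ℤ^1 ⊕ ℤ/2 ⊕ ℤ/4 ⊕ ℤ/12

Derivation:
rank_ℚ(R)=3; free=4−3=1
SNF(R) diag = [2, 4, 12] → torsion [2, 4, 12]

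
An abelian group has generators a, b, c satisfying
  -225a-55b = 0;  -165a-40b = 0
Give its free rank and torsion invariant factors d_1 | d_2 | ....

rank_ℚ(R)=2; free=3−2=1
SNF(R) diag = [5, 15] → torsion [5, 15]

Answer: M ≅ ℤ^1 ⊕ ℤ/5 ⊕ ℤ/15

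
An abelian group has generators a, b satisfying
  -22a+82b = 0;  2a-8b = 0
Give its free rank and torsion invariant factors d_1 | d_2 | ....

Answer: M ≅ ℤ/2 ⊕ ℤ/6

Derivation:
rank_ℚ(R)=2; free=2−2=0
SNF(R) diag = [2, 6] → torsion [2, 6]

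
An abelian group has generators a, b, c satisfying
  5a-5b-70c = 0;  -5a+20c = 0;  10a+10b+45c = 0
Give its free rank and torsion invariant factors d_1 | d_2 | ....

rank_ℚ(R)=3; free=3−3=0
SNF(R) diag = [5, 5, 15] → torsion [5, 5, 15]

Answer: M ≅ ℤ/5 ⊕ ℤ/5 ⊕ ℤ/15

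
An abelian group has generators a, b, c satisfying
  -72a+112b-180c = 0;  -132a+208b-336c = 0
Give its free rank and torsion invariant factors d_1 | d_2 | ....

rank_ℚ(R)=2; free=3−2=1
SNF(R) diag = [4, 12] → torsion [4, 12]

Answer: M ≅ ℤ^1 ⊕ ℤ/4 ⊕ ℤ/12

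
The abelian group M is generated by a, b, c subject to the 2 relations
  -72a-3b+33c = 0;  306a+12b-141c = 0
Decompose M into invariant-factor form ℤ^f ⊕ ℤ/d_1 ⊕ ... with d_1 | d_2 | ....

rank_ℚ(R)=2; free=3−2=1
SNF(R) diag = [3, 9] → torsion [3, 9]

Answer: M ≅ ℤ^1 ⊕ ℤ/3 ⊕ ℤ/9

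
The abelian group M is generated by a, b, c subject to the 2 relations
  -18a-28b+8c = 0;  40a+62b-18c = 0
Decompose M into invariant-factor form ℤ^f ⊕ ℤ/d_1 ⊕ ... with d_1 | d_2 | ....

rank_ℚ(R)=2; free=3−2=1
SNF(R) diag = [2, 2] → torsion [2, 2]

Answer: M ≅ ℤ^1 ⊕ ℤ/2 ⊕ ℤ/2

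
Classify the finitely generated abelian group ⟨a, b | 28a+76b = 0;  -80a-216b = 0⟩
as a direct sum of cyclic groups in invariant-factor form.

Answer: M ≅ ℤ/4 ⊕ ℤ/8

Derivation:
rank_ℚ(R)=2; free=2−2=0
SNF(R) diag = [4, 8] → torsion [4, 8]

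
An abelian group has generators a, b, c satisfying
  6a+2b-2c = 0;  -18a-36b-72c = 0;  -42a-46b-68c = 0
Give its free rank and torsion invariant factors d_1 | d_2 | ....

rank_ℚ(R)=3; free=3−3=0
SNF(R) diag = [2, 6, 18] → torsion [2, 6, 18]

Answer: M ≅ ℤ/2 ⊕ ℤ/6 ⊕ ℤ/18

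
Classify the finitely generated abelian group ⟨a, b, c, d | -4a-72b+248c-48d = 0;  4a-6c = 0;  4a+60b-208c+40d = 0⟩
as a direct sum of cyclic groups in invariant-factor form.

rank_ℚ(R)=3; free=4−3=1
SNF(R) diag = [2, 4, 4] → torsion [2, 4, 4]

Answer: M ≅ ℤ^1 ⊕ ℤ/2 ⊕ ℤ/4 ⊕ ℤ/4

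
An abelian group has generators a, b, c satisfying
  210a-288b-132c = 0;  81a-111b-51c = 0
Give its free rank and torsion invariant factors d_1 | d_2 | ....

rank_ℚ(R)=2; free=3−2=1
SNF(R) diag = [3, 6] → torsion [3, 6]

Answer: M ≅ ℤ^1 ⊕ ℤ/3 ⊕ ℤ/6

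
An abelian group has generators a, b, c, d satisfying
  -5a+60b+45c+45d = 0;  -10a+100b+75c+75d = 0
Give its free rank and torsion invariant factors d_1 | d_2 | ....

rank_ℚ(R)=2; free=4−2=2
SNF(R) diag = [5, 5] → torsion [5, 5]

Answer: M ≅ ℤ^2 ⊕ ℤ/5 ⊕ ℤ/5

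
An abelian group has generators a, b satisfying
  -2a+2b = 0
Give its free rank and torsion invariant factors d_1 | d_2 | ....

Answer: M ≅ ℤ^1 ⊕ ℤ/2

Derivation:
rank_ℚ(R)=1; free=2−1=1
SNF(R) diag = [2] → torsion [2]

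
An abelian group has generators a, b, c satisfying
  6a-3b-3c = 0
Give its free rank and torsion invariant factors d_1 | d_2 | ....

Answer: M ≅ ℤ^2 ⊕ ℤ/3

Derivation:
rank_ℚ(R)=1; free=3−1=2
SNF(R) diag = [3] → torsion [3]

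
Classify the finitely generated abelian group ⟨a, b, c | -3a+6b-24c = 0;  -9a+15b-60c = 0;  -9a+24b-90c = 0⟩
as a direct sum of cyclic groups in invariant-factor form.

rank_ℚ(R)=3; free=3−3=0
SNF(R) diag = [3, 3, 6] → torsion [3, 3, 6]

Answer: M ≅ ℤ/3 ⊕ ℤ/3 ⊕ ℤ/6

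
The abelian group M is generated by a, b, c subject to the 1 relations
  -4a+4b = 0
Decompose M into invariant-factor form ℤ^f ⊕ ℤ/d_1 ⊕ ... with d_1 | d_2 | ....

rank_ℚ(R)=1; free=3−1=2
SNF(R) diag = [4] → torsion [4]

Answer: M ≅ ℤ^2 ⊕ ℤ/4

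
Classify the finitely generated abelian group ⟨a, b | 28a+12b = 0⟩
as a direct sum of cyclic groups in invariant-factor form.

rank_ℚ(R)=1; free=2−1=1
SNF(R) diag = [4] → torsion [4]

Answer: M ≅ ℤ^1 ⊕ ℤ/4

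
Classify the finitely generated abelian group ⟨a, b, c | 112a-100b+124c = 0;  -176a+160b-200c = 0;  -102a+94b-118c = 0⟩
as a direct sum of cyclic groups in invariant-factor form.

rank_ℚ(R)=3; free=3−3=0
SNF(R) diag = [2, 4, 8] → torsion [2, 4, 8]

Answer: M ≅ ℤ/2 ⊕ ℤ/4 ⊕ ℤ/8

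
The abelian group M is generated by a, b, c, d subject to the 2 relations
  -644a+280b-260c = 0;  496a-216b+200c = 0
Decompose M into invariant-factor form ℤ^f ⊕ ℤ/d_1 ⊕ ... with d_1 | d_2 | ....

rank_ℚ(R)=2; free=4−2=2
SNF(R) diag = [4, 8] → torsion [4, 8]

Answer: M ≅ ℤ^2 ⊕ ℤ/4 ⊕ ℤ/8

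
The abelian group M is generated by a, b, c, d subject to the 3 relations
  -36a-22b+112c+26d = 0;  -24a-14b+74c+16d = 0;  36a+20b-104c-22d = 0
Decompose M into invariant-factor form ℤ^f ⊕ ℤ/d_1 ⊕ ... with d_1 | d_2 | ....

rank_ℚ(R)=3; free=4−3=1
SNF(R) diag = [2, 6, 6] → torsion [2, 6, 6]

Answer: M ≅ ℤ^1 ⊕ ℤ/2 ⊕ ℤ/6 ⊕ ℤ/6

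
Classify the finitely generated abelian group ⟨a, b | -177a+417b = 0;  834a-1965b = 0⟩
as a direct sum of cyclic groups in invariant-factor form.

rank_ℚ(R)=2; free=2−2=0
SNF(R) diag = [3, 9] → torsion [3, 9]

Answer: M ≅ ℤ/3 ⊕ ℤ/9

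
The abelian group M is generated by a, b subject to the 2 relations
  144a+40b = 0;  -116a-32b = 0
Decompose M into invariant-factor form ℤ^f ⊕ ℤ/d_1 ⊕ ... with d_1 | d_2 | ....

Answer: M ≅ ℤ/4 ⊕ ℤ/8

Derivation:
rank_ℚ(R)=2; free=2−2=0
SNF(R) diag = [4, 8] → torsion [4, 8]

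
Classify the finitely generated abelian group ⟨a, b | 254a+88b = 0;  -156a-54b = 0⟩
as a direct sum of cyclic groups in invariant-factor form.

Answer: M ≅ ℤ/2 ⊕ ℤ/6

Derivation:
rank_ℚ(R)=2; free=2−2=0
SNF(R) diag = [2, 6] → torsion [2, 6]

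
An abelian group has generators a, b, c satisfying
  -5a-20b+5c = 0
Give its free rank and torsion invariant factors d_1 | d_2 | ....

Answer: M ≅ ℤ^2 ⊕ ℤ/5

Derivation:
rank_ℚ(R)=1; free=3−1=2
SNF(R) diag = [5] → torsion [5]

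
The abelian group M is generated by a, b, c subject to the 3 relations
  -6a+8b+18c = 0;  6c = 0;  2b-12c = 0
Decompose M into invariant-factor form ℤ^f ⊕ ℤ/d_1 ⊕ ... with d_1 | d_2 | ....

rank_ℚ(R)=3; free=3−3=0
SNF(R) diag = [2, 6, 6] → torsion [2, 6, 6]

Answer: M ≅ ℤ/2 ⊕ ℤ/6 ⊕ ℤ/6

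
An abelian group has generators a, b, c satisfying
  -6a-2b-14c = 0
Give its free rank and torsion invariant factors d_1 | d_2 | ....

rank_ℚ(R)=1; free=3−1=2
SNF(R) diag = [2] → torsion [2]

Answer: M ≅ ℤ^2 ⊕ ℤ/2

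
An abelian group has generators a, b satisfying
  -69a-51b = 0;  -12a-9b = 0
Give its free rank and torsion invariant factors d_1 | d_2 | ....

rank_ℚ(R)=2; free=2−2=0
SNF(R) diag = [3, 3] → torsion [3, 3]

Answer: M ≅ ℤ/3 ⊕ ℤ/3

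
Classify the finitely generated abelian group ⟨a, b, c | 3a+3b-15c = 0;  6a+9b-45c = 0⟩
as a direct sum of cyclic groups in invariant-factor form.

Answer: M ≅ ℤ^1 ⊕ ℤ/3 ⊕ ℤ/3

Derivation:
rank_ℚ(R)=2; free=3−2=1
SNF(R) diag = [3, 3] → torsion [3, 3]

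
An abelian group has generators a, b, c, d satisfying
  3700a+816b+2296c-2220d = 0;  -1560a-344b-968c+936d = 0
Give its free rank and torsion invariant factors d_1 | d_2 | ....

Answer: M ≅ ℤ^2 ⊕ ℤ/4 ⊕ ℤ/8

Derivation:
rank_ℚ(R)=2; free=4−2=2
SNF(R) diag = [4, 8] → torsion [4, 8]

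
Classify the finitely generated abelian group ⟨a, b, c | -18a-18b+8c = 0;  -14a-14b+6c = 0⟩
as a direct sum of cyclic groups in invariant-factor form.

rank_ℚ(R)=2; free=3−2=1
SNF(R) diag = [2, 2] → torsion [2, 2]

Answer: M ≅ ℤ^1 ⊕ ℤ/2 ⊕ ℤ/2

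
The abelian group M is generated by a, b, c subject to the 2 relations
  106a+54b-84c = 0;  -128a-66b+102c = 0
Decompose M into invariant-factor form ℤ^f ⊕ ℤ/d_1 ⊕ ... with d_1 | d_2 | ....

rank_ℚ(R)=2; free=3−2=1
SNF(R) diag = [2, 6] → torsion [2, 6]

Answer: M ≅ ℤ^1 ⊕ ℤ/2 ⊕ ℤ/6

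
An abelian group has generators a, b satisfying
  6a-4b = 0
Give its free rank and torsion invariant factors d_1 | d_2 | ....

Answer: M ≅ ℤ^1 ⊕ ℤ/2

Derivation:
rank_ℚ(R)=1; free=2−1=1
SNF(R) diag = [2] → torsion [2]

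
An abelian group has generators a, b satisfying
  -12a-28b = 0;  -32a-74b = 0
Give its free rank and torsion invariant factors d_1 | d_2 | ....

rank_ℚ(R)=2; free=2−2=0
SNF(R) diag = [2, 4] → torsion [2, 4]

Answer: M ≅ ℤ/2 ⊕ ℤ/4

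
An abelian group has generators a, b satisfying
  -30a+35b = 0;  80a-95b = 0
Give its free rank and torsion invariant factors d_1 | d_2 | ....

Answer: M ≅ ℤ/5 ⊕ ℤ/10

Derivation:
rank_ℚ(R)=2; free=2−2=0
SNF(R) diag = [5, 10] → torsion [5, 10]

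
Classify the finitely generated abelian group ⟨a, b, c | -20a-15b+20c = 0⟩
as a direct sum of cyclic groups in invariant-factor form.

rank_ℚ(R)=1; free=3−1=2
SNF(R) diag = [5] → torsion [5]

Answer: M ≅ ℤ^2 ⊕ ℤ/5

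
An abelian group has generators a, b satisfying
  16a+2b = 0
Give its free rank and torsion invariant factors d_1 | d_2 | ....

Answer: M ≅ ℤ^1 ⊕ ℤ/2

Derivation:
rank_ℚ(R)=1; free=2−1=1
SNF(R) diag = [2] → torsion [2]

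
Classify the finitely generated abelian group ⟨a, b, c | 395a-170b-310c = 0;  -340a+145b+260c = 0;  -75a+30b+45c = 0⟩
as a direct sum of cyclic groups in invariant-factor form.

Answer: M ≅ ℤ/5 ⊕ ℤ/15 ⊕ ℤ/15

Derivation:
rank_ℚ(R)=3; free=3−3=0
SNF(R) diag = [5, 15, 15] → torsion [5, 15, 15]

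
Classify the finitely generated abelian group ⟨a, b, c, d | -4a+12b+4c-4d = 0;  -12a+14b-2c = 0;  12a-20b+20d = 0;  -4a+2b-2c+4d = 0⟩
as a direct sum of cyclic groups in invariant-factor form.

rank_ℚ(R)=4; free=4−4=0
SNF(R) diag = [2, 4, 4, 4] → torsion [2, 4, 4, 4]

Answer: M ≅ ℤ/2 ⊕ ℤ/4 ⊕ ℤ/4 ⊕ ℤ/4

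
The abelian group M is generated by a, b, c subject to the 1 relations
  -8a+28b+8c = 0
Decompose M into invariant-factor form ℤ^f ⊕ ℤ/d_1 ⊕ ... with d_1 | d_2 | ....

Answer: M ≅ ℤ^2 ⊕ ℤ/4

Derivation:
rank_ℚ(R)=1; free=3−1=2
SNF(R) diag = [4] → torsion [4]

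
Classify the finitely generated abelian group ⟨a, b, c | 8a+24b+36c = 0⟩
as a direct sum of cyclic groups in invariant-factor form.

Answer: M ≅ ℤ^2 ⊕ ℤ/4

Derivation:
rank_ℚ(R)=1; free=3−1=2
SNF(R) diag = [4] → torsion [4]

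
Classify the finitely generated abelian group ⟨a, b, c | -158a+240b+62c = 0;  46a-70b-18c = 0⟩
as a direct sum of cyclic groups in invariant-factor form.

Answer: M ≅ ℤ^1 ⊕ ℤ/2 ⊕ ℤ/2

Derivation:
rank_ℚ(R)=2; free=3−2=1
SNF(R) diag = [2, 2] → torsion [2, 2]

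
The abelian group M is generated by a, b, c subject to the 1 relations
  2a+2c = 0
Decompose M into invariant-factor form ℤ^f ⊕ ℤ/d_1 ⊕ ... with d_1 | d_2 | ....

rank_ℚ(R)=1; free=3−1=2
SNF(R) diag = [2] → torsion [2]

Answer: M ≅ ℤ^2 ⊕ ℤ/2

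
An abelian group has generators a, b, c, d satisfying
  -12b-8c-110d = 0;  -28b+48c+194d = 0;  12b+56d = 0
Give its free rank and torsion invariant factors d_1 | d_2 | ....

rank_ℚ(R)=3; free=4−3=1
SNF(R) diag = [2, 4, 8] → torsion [2, 4, 8]

Answer: M ≅ ℤ^1 ⊕ ℤ/2 ⊕ ℤ/4 ⊕ ℤ/8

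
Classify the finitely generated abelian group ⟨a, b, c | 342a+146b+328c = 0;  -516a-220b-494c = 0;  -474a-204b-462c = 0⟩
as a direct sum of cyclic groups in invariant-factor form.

Answer: M ≅ ℤ/2 ⊕ ℤ/6 ⊕ ℤ/18

Derivation:
rank_ℚ(R)=3; free=3−3=0
SNF(R) diag = [2, 6, 18] → torsion [2, 6, 18]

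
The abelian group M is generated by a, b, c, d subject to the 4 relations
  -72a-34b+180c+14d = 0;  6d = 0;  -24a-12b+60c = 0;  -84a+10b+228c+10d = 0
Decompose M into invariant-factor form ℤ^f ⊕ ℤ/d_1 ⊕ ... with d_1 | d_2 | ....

rank_ℚ(R)=4; free=4−4=0
SNF(R) diag = [2, 6, 12, 36] → torsion [2, 6, 12, 36]

Answer: M ≅ ℤ/2 ⊕ ℤ/6 ⊕ ℤ/12 ⊕ ℤ/36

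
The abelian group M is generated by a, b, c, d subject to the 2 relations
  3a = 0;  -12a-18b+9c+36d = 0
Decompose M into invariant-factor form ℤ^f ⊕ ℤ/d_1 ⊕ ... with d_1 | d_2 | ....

Answer: M ≅ ℤ^2 ⊕ ℤ/3 ⊕ ℤ/9

Derivation:
rank_ℚ(R)=2; free=4−2=2
SNF(R) diag = [3, 9] → torsion [3, 9]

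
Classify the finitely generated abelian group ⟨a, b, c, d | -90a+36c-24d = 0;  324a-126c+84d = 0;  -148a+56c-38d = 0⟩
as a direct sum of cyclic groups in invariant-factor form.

rank_ℚ(R)=3; free=4−3=1
SNF(R) diag = [2, 6, 18] → torsion [2, 6, 18]

Answer: M ≅ ℤ^1 ⊕ ℤ/2 ⊕ ℤ/6 ⊕ ℤ/18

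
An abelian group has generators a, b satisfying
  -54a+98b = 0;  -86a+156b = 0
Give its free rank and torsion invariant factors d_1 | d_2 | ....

rank_ℚ(R)=2; free=2−2=0
SNF(R) diag = [2, 2] → torsion [2, 2]

Answer: M ≅ ℤ/2 ⊕ ℤ/2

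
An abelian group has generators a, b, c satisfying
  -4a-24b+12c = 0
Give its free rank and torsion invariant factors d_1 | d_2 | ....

rank_ℚ(R)=1; free=3−1=2
SNF(R) diag = [4] → torsion [4]

Answer: M ≅ ℤ^2 ⊕ ℤ/4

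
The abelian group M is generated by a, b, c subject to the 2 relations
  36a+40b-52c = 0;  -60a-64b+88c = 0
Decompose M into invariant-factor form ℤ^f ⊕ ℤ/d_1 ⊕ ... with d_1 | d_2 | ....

Answer: M ≅ ℤ^1 ⊕ ℤ/4 ⊕ ℤ/12

Derivation:
rank_ℚ(R)=2; free=3−2=1
SNF(R) diag = [4, 12] → torsion [4, 12]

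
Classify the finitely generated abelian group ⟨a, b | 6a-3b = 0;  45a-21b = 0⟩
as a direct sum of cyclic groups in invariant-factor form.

rank_ℚ(R)=2; free=2−2=0
SNF(R) diag = [3, 3] → torsion [3, 3]

Answer: M ≅ ℤ/3 ⊕ ℤ/3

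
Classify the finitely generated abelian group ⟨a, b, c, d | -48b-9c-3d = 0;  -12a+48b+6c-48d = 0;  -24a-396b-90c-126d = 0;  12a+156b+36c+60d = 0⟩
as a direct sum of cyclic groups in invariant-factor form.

Answer: M ≅ ℤ/3 ⊕ ℤ/6 ⊕ ℤ/12 ⊕ ℤ/12

Derivation:
rank_ℚ(R)=4; free=4−4=0
SNF(R) diag = [3, 6, 12, 12] → torsion [3, 6, 12, 12]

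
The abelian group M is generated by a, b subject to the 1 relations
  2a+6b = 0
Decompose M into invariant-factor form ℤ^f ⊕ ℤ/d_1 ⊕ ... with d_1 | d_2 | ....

Answer: M ≅ ℤ^1 ⊕ ℤ/2

Derivation:
rank_ℚ(R)=1; free=2−1=1
SNF(R) diag = [2] → torsion [2]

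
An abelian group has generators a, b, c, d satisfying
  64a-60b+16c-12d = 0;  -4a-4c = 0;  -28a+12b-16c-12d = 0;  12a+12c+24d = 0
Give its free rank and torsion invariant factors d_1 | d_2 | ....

Answer: M ≅ ℤ/4 ⊕ ℤ/12 ⊕ ℤ/12 ⊕ ℤ/24

Derivation:
rank_ℚ(R)=4; free=4−4=0
SNF(R) diag = [4, 12, 12, 24] → torsion [4, 12, 12, 24]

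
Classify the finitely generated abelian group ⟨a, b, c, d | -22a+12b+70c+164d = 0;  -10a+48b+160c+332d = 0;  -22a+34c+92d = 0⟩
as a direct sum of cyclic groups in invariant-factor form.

rank_ℚ(R)=3; free=4−3=1
SNF(R) diag = [2, 6, 12] → torsion [2, 6, 12]

Answer: M ≅ ℤ^1 ⊕ ℤ/2 ⊕ ℤ/6 ⊕ ℤ/12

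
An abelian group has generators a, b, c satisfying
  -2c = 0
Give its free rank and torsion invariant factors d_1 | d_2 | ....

Answer: M ≅ ℤ^2 ⊕ ℤ/2

Derivation:
rank_ℚ(R)=1; free=3−1=2
SNF(R) diag = [2] → torsion [2]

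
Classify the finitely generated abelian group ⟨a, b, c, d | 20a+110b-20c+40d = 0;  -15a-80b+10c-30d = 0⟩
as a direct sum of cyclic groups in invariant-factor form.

rank_ℚ(R)=2; free=4−2=2
SNF(R) diag = [5, 10] → torsion [5, 10]

Answer: M ≅ ℤ^2 ⊕ ℤ/5 ⊕ ℤ/10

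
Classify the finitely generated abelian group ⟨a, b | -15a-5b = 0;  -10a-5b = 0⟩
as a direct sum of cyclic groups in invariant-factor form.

rank_ℚ(R)=2; free=2−2=0
SNF(R) diag = [5, 5] → torsion [5, 5]

Answer: M ≅ ℤ/5 ⊕ ℤ/5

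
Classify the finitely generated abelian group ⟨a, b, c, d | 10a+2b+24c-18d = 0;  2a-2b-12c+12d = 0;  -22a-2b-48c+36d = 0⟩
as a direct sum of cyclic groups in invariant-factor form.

Answer: M ≅ ℤ^1 ⊕ ℤ/2 ⊕ ℤ/6 ⊕ ℤ/12

Derivation:
rank_ℚ(R)=3; free=4−3=1
SNF(R) diag = [2, 6, 12] → torsion [2, 6, 12]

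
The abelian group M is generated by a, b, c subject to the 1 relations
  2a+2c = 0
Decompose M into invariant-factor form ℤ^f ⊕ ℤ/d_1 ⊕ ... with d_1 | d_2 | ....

Answer: M ≅ ℤ^2 ⊕ ℤ/2

Derivation:
rank_ℚ(R)=1; free=3−1=2
SNF(R) diag = [2] → torsion [2]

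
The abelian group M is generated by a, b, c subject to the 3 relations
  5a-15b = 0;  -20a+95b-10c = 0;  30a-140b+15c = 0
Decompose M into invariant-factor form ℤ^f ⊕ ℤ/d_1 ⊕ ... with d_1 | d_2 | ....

rank_ℚ(R)=3; free=3−3=0
SNF(R) diag = [5, 5, 5] → torsion [5, 5, 5]

Answer: M ≅ ℤ/5 ⊕ ℤ/5 ⊕ ℤ/5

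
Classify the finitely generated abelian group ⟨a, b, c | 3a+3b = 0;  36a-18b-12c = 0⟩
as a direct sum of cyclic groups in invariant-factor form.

Answer: M ≅ ℤ^1 ⊕ ℤ/3 ⊕ ℤ/6

Derivation:
rank_ℚ(R)=2; free=3−2=1
SNF(R) diag = [3, 6] → torsion [3, 6]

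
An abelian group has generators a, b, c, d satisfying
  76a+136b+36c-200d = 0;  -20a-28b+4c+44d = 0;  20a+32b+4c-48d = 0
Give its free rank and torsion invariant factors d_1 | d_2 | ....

rank_ℚ(R)=3; free=4−3=1
SNF(R) diag = [4, 4, 8] → torsion [4, 4, 8]

Answer: M ≅ ℤ^1 ⊕ ℤ/4 ⊕ ℤ/4 ⊕ ℤ/8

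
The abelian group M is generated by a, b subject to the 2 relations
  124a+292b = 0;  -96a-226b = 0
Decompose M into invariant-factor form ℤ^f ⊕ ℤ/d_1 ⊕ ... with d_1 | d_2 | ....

Answer: M ≅ ℤ/2 ⊕ ℤ/4

Derivation:
rank_ℚ(R)=2; free=2−2=0
SNF(R) diag = [2, 4] → torsion [2, 4]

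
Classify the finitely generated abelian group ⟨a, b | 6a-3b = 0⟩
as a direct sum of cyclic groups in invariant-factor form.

rank_ℚ(R)=1; free=2−1=1
SNF(R) diag = [3] → torsion [3]

Answer: M ≅ ℤ^1 ⊕ ℤ/3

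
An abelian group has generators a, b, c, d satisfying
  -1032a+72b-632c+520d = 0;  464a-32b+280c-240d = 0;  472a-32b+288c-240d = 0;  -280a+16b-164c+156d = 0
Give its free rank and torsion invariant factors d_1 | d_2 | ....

rank_ℚ(R)=4; free=4−4=0
SNF(R) diag = [4, 8, 8, 24] → torsion [4, 8, 8, 24]

Answer: M ≅ ℤ/4 ⊕ ℤ/8 ⊕ ℤ/8 ⊕ ℤ/24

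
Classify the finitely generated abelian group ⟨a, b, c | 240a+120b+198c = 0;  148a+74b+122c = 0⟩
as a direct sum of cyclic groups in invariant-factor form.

rank_ℚ(R)=2; free=3−2=1
SNF(R) diag = [2, 6] → torsion [2, 6]

Answer: M ≅ ℤ^1 ⊕ ℤ/2 ⊕ ℤ/6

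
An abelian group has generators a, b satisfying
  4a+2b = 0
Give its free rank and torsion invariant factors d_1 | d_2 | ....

Answer: M ≅ ℤ^1 ⊕ ℤ/2

Derivation:
rank_ℚ(R)=1; free=2−1=1
SNF(R) diag = [2] → torsion [2]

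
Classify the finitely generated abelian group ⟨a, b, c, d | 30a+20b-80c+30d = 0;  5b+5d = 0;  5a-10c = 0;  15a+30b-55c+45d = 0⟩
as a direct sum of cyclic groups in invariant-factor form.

rank_ℚ(R)=4; free=4−4=0
SNF(R) diag = [5, 5, 5, 10] → torsion [5, 5, 5, 10]

Answer: M ≅ ℤ/5 ⊕ ℤ/5 ⊕ ℤ/5 ⊕ ℤ/10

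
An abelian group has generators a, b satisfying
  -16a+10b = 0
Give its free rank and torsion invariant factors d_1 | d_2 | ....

Answer: M ≅ ℤ^1 ⊕ ℤ/2

Derivation:
rank_ℚ(R)=1; free=2−1=1
SNF(R) diag = [2] → torsion [2]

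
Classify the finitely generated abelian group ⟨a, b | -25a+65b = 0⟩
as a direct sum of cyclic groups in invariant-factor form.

Answer: M ≅ ℤ^1 ⊕ ℤ/5

Derivation:
rank_ℚ(R)=1; free=2−1=1
SNF(R) diag = [5] → torsion [5]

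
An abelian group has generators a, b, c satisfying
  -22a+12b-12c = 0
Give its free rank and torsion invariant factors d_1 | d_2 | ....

Answer: M ≅ ℤ^2 ⊕ ℤ/2

Derivation:
rank_ℚ(R)=1; free=3−1=2
SNF(R) diag = [2] → torsion [2]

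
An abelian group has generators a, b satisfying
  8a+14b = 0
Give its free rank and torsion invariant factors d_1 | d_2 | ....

Answer: M ≅ ℤ^1 ⊕ ℤ/2

Derivation:
rank_ℚ(R)=1; free=2−1=1
SNF(R) diag = [2] → torsion [2]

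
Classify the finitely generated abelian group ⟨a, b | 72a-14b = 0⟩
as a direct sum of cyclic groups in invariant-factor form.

Answer: M ≅ ℤ^1 ⊕ ℤ/2

Derivation:
rank_ℚ(R)=1; free=2−1=1
SNF(R) diag = [2] → torsion [2]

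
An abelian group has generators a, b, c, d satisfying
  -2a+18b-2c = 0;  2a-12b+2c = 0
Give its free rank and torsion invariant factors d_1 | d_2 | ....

Answer: M ≅ ℤ^2 ⊕ ℤ/2 ⊕ ℤ/6

Derivation:
rank_ℚ(R)=2; free=4−2=2
SNF(R) diag = [2, 6] → torsion [2, 6]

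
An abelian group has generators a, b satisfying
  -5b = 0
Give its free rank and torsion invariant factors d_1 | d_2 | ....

rank_ℚ(R)=1; free=2−1=1
SNF(R) diag = [5] → torsion [5]

Answer: M ≅ ℤ^1 ⊕ ℤ/5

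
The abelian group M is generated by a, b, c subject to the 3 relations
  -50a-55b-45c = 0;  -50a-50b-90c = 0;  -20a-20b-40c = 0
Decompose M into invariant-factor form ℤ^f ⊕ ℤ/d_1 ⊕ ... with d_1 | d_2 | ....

rank_ℚ(R)=3; free=3−3=0
SNF(R) diag = [5, 10, 20] → torsion [5, 10, 20]

Answer: M ≅ ℤ/5 ⊕ ℤ/10 ⊕ ℤ/20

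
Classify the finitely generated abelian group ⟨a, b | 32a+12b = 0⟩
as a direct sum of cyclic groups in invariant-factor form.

rank_ℚ(R)=1; free=2−1=1
SNF(R) diag = [4] → torsion [4]

Answer: M ≅ ℤ^1 ⊕ ℤ/4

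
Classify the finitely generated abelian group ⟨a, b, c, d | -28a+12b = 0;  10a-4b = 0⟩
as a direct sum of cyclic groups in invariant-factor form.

Answer: M ≅ ℤ^2 ⊕ ℤ/2 ⊕ ℤ/4

Derivation:
rank_ℚ(R)=2; free=4−2=2
SNF(R) diag = [2, 4] → torsion [2, 4]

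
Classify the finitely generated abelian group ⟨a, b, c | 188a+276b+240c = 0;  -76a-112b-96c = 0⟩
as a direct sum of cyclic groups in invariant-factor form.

Answer: M ≅ ℤ^1 ⊕ ℤ/4 ⊕ ℤ/4

Derivation:
rank_ℚ(R)=2; free=3−2=1
SNF(R) diag = [4, 4] → torsion [4, 4]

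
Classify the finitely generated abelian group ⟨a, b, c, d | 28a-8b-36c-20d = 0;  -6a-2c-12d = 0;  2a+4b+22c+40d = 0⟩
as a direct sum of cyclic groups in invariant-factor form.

rank_ℚ(R)=3; free=4−3=1
SNF(R) diag = [2, 4, 4] → torsion [2, 4, 4]

Answer: M ≅ ℤ^1 ⊕ ℤ/2 ⊕ ℤ/4 ⊕ ℤ/4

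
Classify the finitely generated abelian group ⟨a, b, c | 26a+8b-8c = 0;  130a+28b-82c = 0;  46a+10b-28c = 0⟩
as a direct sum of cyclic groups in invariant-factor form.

Answer: M ≅ ℤ/2 ⊕ ℤ/6 ⊕ ℤ/18

Derivation:
rank_ℚ(R)=3; free=3−3=0
SNF(R) diag = [2, 6, 18] → torsion [2, 6, 18]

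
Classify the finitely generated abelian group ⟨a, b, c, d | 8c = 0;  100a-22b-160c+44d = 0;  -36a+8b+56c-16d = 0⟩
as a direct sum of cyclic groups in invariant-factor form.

Answer: M ≅ ℤ^1 ⊕ ℤ/2 ⊕ ℤ/4 ⊕ ℤ/8

Derivation:
rank_ℚ(R)=3; free=4−3=1
SNF(R) diag = [2, 4, 8] → torsion [2, 4, 8]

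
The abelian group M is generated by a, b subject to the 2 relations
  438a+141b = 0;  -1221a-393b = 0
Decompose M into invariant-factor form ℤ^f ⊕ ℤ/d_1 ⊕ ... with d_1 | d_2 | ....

Answer: M ≅ ℤ/3 ⊕ ℤ/9

Derivation:
rank_ℚ(R)=2; free=2−2=0
SNF(R) diag = [3, 9] → torsion [3, 9]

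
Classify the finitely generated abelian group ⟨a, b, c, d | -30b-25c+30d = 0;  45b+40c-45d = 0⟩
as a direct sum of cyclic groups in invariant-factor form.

Answer: M ≅ ℤ^2 ⊕ ℤ/5 ⊕ ℤ/15

Derivation:
rank_ℚ(R)=2; free=4−2=2
SNF(R) diag = [5, 15] → torsion [5, 15]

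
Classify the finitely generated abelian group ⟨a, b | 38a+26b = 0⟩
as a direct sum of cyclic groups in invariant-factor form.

Answer: M ≅ ℤ^1 ⊕ ℤ/2

Derivation:
rank_ℚ(R)=1; free=2−1=1
SNF(R) diag = [2] → torsion [2]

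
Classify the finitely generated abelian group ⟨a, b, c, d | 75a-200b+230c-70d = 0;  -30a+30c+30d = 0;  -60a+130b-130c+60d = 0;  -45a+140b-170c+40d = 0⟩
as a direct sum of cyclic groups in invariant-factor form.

rank_ℚ(R)=4; free=4−4=0
SNF(R) diag = [5, 10, 30, 30] → torsion [5, 10, 30, 30]

Answer: M ≅ ℤ/5 ⊕ ℤ/10 ⊕ ℤ/30 ⊕ ℤ/30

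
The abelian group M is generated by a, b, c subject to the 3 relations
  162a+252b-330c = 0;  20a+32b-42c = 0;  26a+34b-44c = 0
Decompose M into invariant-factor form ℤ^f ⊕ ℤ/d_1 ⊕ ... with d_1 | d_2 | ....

rank_ℚ(R)=3; free=3−3=0
SNF(R) diag = [2, 2, 6] → torsion [2, 2, 6]

Answer: M ≅ ℤ/2 ⊕ ℤ/2 ⊕ ℤ/6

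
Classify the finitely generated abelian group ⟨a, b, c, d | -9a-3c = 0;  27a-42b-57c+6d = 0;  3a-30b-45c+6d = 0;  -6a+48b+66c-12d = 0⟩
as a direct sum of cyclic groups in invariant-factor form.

rank_ℚ(R)=4; free=4−4=0
SNF(R) diag = [3, 6, 12, 12] → torsion [3, 6, 12, 12]

Answer: M ≅ ℤ/3 ⊕ ℤ/6 ⊕ ℤ/12 ⊕ ℤ/12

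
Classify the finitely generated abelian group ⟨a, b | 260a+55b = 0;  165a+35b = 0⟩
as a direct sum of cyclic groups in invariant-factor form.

Answer: M ≅ ℤ/5 ⊕ ℤ/5

Derivation:
rank_ℚ(R)=2; free=2−2=0
SNF(R) diag = [5, 5] → torsion [5, 5]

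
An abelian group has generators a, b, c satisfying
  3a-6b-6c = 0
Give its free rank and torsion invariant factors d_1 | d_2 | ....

Answer: M ≅ ℤ^2 ⊕ ℤ/3

Derivation:
rank_ℚ(R)=1; free=3−1=2
SNF(R) diag = [3] → torsion [3]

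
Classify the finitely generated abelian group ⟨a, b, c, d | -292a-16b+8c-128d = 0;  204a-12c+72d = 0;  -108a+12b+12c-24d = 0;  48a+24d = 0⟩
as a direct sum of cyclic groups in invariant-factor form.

rank_ℚ(R)=4; free=4−4=0
SNF(R) diag = [4, 12, 12, 24] → torsion [4, 12, 12, 24]

Answer: M ≅ ℤ/4 ⊕ ℤ/12 ⊕ ℤ/12 ⊕ ℤ/24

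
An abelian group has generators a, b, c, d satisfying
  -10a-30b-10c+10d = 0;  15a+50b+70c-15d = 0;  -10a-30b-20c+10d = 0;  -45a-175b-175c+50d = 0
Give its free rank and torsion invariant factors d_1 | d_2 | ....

Answer: M ≅ ℤ/5 ⊕ ℤ/5 ⊕ ℤ/10 ⊕ ℤ/10

Derivation:
rank_ℚ(R)=4; free=4−4=0
SNF(R) diag = [5, 5, 10, 10] → torsion [5, 5, 10, 10]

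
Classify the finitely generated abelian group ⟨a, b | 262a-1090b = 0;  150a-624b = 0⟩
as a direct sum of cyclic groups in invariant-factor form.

Answer: M ≅ ℤ/2 ⊕ ℤ/6

Derivation:
rank_ℚ(R)=2; free=2−2=0
SNF(R) diag = [2, 6] → torsion [2, 6]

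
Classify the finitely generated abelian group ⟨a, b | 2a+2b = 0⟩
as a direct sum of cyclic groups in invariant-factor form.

rank_ℚ(R)=1; free=2−1=1
SNF(R) diag = [2] → torsion [2]

Answer: M ≅ ℤ^1 ⊕ ℤ/2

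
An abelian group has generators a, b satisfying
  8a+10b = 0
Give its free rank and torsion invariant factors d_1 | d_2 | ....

rank_ℚ(R)=1; free=2−1=1
SNF(R) diag = [2] → torsion [2]

Answer: M ≅ ℤ^1 ⊕ ℤ/2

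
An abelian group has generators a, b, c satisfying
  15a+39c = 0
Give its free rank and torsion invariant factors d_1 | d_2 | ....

Answer: M ≅ ℤ^2 ⊕ ℤ/3

Derivation:
rank_ℚ(R)=1; free=3−1=2
SNF(R) diag = [3] → torsion [3]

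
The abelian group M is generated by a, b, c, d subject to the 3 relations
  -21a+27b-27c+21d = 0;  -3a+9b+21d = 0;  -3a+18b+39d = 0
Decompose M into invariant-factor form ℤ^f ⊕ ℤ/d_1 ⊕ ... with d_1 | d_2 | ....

rank_ℚ(R)=3; free=4−3=1
SNF(R) diag = [3, 9, 27] → torsion [3, 9, 27]

Answer: M ≅ ℤ^1 ⊕ ℤ/3 ⊕ ℤ/9 ⊕ ℤ/27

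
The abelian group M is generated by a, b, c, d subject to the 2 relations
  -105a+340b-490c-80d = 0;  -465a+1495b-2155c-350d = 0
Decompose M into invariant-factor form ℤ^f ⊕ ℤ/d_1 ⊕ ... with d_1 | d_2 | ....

Answer: M ≅ ℤ^2 ⊕ ℤ/5 ⊕ ℤ/15

Derivation:
rank_ℚ(R)=2; free=4−2=2
SNF(R) diag = [5, 15] → torsion [5, 15]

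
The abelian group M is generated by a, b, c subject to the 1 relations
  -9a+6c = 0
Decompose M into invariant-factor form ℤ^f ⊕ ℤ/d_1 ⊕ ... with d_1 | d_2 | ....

rank_ℚ(R)=1; free=3−1=2
SNF(R) diag = [3] → torsion [3]

Answer: M ≅ ℤ^2 ⊕ ℤ/3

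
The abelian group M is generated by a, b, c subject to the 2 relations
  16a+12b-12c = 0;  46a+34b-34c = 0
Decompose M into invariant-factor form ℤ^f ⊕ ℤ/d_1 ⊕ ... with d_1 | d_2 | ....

Answer: M ≅ ℤ^1 ⊕ ℤ/2 ⊕ ℤ/4

Derivation:
rank_ℚ(R)=2; free=3−2=1
SNF(R) diag = [2, 4] → torsion [2, 4]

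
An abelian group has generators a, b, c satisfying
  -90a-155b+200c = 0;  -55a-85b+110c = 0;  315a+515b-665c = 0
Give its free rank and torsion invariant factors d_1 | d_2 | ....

rank_ℚ(R)=3; free=3−3=0
SNF(R) diag = [5, 5, 15] → torsion [5, 5, 15]

Answer: M ≅ ℤ/5 ⊕ ℤ/5 ⊕ ℤ/15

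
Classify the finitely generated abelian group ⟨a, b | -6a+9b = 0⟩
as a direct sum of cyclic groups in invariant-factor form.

rank_ℚ(R)=1; free=2−1=1
SNF(R) diag = [3] → torsion [3]

Answer: M ≅ ℤ^1 ⊕ ℤ/3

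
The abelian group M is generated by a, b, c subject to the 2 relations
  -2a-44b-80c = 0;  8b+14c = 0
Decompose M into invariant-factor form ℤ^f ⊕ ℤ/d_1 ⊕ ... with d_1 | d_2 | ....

rank_ℚ(R)=2; free=3−2=1
SNF(R) diag = [2, 2] → torsion [2, 2]

Answer: M ≅ ℤ^1 ⊕ ℤ/2 ⊕ ℤ/2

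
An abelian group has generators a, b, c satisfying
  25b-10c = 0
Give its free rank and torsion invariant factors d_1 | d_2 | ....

Answer: M ≅ ℤ^2 ⊕ ℤ/5

Derivation:
rank_ℚ(R)=1; free=3−1=2
SNF(R) diag = [5] → torsion [5]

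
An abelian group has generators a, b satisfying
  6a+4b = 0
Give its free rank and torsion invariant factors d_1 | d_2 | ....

rank_ℚ(R)=1; free=2−1=1
SNF(R) diag = [2] → torsion [2]

Answer: M ≅ ℤ^1 ⊕ ℤ/2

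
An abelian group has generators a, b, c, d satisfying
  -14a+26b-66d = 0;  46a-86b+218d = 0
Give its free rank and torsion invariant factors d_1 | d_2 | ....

Answer: M ≅ ℤ^2 ⊕ ℤ/2 ⊕ ℤ/4

Derivation:
rank_ℚ(R)=2; free=4−2=2
SNF(R) diag = [2, 4] → torsion [2, 4]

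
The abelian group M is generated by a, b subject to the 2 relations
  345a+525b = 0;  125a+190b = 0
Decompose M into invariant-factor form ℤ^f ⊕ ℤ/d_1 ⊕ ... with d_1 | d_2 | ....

rank_ℚ(R)=2; free=2−2=0
SNF(R) diag = [5, 15] → torsion [5, 15]

Answer: M ≅ ℤ/5 ⊕ ℤ/15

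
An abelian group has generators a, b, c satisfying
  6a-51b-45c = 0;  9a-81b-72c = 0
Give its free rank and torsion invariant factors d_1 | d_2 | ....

Answer: M ≅ ℤ^1 ⊕ ℤ/3 ⊕ ℤ/9

Derivation:
rank_ℚ(R)=2; free=3−2=1
SNF(R) diag = [3, 9] → torsion [3, 9]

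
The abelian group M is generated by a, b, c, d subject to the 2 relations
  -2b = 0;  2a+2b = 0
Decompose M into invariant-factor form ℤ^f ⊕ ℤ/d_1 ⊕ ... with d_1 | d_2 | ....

Answer: M ≅ ℤ^2 ⊕ ℤ/2 ⊕ ℤ/2

Derivation:
rank_ℚ(R)=2; free=4−2=2
SNF(R) diag = [2, 2] → torsion [2, 2]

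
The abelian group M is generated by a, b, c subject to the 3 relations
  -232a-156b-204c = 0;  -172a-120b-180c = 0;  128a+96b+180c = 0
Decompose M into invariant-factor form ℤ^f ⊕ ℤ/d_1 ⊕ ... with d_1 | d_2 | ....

rank_ℚ(R)=3; free=3−3=0
SNF(R) diag = [4, 12, 36] → torsion [4, 12, 36]

Answer: M ≅ ℤ/4 ⊕ ℤ/12 ⊕ ℤ/36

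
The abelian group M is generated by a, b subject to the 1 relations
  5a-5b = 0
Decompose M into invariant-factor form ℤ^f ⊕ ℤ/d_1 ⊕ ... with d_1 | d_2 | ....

Answer: M ≅ ℤ^1 ⊕ ℤ/5

Derivation:
rank_ℚ(R)=1; free=2−1=1
SNF(R) diag = [5] → torsion [5]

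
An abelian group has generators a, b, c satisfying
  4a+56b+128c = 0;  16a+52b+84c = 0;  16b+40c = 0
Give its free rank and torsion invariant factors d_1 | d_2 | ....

rank_ℚ(R)=3; free=3−3=0
SNF(R) diag = [4, 4, 8] → torsion [4, 4, 8]

Answer: M ≅ ℤ/4 ⊕ ℤ/4 ⊕ ℤ/8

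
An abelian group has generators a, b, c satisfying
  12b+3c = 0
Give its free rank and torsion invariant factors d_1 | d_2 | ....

rank_ℚ(R)=1; free=3−1=2
SNF(R) diag = [3] → torsion [3]

Answer: M ≅ ℤ^2 ⊕ ℤ/3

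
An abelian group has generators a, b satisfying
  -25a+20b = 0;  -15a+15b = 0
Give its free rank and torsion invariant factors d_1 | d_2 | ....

rank_ℚ(R)=2; free=2−2=0
SNF(R) diag = [5, 15] → torsion [5, 15]

Answer: M ≅ ℤ/5 ⊕ ℤ/15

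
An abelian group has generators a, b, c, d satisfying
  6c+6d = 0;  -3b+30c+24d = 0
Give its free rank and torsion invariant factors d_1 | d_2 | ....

rank_ℚ(R)=2; free=4−2=2
SNF(R) diag = [3, 6] → torsion [3, 6]

Answer: M ≅ ℤ^2 ⊕ ℤ/3 ⊕ ℤ/6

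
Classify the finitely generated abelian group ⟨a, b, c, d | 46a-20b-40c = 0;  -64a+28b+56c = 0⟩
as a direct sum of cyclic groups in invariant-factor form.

Answer: M ≅ ℤ^2 ⊕ ℤ/2 ⊕ ℤ/4

Derivation:
rank_ℚ(R)=2; free=4−2=2
SNF(R) diag = [2, 4] → torsion [2, 4]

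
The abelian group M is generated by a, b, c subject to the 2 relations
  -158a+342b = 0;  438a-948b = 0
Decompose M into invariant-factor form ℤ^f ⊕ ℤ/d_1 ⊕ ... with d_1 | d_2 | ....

rank_ℚ(R)=2; free=3−2=1
SNF(R) diag = [2, 6] → torsion [2, 6]

Answer: M ≅ ℤ^1 ⊕ ℤ/2 ⊕ ℤ/6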